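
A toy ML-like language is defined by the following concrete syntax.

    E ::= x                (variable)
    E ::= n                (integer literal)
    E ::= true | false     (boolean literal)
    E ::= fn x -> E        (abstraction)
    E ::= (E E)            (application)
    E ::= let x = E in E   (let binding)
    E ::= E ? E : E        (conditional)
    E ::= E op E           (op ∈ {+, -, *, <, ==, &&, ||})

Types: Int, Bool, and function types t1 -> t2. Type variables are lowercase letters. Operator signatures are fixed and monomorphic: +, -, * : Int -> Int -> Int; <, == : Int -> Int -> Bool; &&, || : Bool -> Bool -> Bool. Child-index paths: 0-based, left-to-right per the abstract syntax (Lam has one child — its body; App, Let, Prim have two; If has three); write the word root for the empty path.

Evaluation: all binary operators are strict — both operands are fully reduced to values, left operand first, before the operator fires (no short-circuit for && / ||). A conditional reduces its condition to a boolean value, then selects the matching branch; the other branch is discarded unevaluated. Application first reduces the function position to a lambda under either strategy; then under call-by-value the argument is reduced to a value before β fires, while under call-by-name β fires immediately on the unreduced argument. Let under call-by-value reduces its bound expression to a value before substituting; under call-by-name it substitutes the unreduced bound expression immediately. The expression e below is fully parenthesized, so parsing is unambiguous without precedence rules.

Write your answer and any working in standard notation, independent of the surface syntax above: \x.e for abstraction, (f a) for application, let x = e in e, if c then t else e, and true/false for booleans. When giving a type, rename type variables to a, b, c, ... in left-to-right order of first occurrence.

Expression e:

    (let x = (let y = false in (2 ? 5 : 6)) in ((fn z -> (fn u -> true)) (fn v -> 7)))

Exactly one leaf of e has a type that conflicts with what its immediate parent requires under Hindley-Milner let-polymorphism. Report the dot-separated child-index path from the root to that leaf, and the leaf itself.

Answer: 0.1.0 : 2

Working:
let y : Bool
  unify Int ~ Bool
  FAIL: mismatch Int ~ Bool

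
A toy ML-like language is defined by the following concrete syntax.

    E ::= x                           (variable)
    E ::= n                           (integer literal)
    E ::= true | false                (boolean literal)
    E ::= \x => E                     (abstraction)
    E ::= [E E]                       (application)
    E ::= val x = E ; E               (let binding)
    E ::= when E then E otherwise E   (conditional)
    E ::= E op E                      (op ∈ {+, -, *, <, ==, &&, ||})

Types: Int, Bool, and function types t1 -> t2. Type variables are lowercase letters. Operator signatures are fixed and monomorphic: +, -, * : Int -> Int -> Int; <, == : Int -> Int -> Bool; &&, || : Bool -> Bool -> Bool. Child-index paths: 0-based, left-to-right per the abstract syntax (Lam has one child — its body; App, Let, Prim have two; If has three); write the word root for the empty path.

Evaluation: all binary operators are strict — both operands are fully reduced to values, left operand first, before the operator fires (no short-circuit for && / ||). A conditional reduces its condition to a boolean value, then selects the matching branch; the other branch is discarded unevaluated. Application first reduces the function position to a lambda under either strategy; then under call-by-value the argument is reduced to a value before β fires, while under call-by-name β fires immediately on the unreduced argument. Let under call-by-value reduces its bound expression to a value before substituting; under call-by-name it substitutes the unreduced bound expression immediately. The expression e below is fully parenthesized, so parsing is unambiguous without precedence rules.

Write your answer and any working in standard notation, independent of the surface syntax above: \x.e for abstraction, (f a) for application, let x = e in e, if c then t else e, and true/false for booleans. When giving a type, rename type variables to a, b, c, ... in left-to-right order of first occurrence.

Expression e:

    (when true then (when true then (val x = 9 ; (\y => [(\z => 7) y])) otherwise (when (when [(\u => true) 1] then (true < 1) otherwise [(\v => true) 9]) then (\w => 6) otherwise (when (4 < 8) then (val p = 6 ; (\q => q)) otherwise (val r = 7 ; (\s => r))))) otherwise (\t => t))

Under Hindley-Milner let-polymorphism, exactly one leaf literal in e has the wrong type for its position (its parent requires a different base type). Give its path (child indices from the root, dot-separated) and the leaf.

Answer: 1.2.0.1.0 : true

Trace:
  unify Bool ~ Bool
  unify Bool ~ Bool
let x : Int
\z._ : b -> Int
y : a
  unify b -> Int ~ a -> c
  unify b ~ a
  unify Int ~ c
_ _ : Int
\y._ : a -> Int
\u._ : d -> Bool
  unify d -> Bool ~ Int -> e
  unify d ~ Int
  unify Bool ~ e
_ _ : Bool
  unify Bool ~ Bool
  unify Bool ~ Int
  FAIL: mismatch Bool ~ Int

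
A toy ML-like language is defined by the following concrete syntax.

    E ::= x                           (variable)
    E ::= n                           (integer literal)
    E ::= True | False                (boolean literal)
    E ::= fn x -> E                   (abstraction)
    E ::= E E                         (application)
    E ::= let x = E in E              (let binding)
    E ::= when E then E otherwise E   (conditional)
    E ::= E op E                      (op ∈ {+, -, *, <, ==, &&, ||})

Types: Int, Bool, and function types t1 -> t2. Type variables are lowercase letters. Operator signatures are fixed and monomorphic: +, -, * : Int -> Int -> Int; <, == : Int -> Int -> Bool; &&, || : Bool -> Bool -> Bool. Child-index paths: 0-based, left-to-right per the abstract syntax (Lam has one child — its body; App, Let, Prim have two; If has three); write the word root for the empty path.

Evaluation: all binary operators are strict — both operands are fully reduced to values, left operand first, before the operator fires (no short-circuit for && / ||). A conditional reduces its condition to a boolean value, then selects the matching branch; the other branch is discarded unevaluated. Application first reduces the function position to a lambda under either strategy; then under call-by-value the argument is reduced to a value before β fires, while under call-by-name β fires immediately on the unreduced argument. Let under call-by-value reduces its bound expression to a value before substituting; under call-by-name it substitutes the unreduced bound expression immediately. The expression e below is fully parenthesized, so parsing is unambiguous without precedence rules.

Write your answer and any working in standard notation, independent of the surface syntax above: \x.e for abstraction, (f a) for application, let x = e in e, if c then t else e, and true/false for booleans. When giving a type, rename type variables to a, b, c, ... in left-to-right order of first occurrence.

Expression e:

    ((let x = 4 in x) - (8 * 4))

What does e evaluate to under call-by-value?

Answer: -28

Trace:
step 0: ((let x = 4 in x) - (8 * 4))
step 1: [let@0] (4 - (8 * 4))
step 2: [delta@1] (4 - 32)
step 3: [delta@root] -28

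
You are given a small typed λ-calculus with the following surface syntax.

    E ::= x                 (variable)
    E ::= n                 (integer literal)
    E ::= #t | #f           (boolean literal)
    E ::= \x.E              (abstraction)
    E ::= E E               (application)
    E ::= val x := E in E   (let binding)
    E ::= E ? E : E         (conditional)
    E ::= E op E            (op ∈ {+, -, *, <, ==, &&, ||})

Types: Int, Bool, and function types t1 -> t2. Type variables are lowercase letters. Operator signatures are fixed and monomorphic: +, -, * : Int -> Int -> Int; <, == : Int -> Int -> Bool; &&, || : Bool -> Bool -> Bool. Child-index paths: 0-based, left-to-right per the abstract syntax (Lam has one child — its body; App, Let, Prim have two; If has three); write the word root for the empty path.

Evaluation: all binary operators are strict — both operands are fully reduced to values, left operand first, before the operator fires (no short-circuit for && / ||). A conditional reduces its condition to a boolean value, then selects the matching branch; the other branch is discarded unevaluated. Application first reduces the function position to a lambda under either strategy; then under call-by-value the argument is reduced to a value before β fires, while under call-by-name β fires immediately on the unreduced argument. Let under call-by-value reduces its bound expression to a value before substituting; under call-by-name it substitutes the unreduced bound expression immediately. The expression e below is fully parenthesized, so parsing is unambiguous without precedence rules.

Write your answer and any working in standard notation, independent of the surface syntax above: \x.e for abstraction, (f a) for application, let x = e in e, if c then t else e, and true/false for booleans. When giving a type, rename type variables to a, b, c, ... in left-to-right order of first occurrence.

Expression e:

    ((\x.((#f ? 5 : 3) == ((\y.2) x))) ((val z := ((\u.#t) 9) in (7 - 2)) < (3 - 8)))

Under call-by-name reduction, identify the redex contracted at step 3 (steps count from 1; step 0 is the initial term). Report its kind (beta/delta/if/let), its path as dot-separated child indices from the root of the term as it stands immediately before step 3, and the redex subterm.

Trace:
step 0: ((\x.((if false then 5 else 3) == ((\y.2) x))) ((let z = ((\u.true) 9) in (7 - 2)) < (3 - 8)))
step 1: [beta@root] ((if false then 5 else 3) == ((\y.2) ((let z = ((\u.true) 9) in (7 - 2)) < (3 - 8))))
step 2: [if@0] (3 == ((\y.2) ((let z = ((\u.true) 9) in (7 - 2)) < (3 - 8))))
step 3: [beta@1] (3 == 2)

Answer: beta at 1 : ((\y.2) ((let z = ((\u.true) 9) in (7 - 2)) < (3 - 8)))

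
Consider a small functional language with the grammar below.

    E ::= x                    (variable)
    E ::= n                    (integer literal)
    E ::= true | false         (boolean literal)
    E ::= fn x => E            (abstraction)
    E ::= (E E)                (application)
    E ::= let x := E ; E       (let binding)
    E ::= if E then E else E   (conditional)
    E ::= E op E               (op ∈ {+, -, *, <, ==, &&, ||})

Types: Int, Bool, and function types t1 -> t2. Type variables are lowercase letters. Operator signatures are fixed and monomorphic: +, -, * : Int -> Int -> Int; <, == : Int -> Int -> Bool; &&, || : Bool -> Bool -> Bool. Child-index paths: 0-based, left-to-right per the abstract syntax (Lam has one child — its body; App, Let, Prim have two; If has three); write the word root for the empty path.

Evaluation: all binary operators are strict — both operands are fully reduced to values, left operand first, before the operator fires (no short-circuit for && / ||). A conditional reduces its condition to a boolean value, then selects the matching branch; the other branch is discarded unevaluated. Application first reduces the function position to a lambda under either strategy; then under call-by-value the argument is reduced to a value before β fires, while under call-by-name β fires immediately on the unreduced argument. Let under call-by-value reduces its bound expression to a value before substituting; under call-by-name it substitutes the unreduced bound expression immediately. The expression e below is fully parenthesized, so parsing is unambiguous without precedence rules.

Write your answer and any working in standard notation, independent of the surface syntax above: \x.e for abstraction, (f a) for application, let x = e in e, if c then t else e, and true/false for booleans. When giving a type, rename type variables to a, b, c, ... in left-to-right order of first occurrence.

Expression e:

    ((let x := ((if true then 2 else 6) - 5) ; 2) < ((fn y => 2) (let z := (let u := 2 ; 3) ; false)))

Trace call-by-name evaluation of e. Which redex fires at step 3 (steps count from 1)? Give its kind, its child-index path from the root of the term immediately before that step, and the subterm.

Answer: delta at root : (2 < 2)

Derivation:
step 0: ((let x = ((if true then 2 else 6) - 5) in 2) < ((\y.2) (let z = (let u = 2 in 3) in false)))
step 1: [let@0] (2 < ((\y.2) (let z = (let u = 2 in 3) in false)))
step 2: [beta@1] (2 < 2)
step 3: [delta@root] false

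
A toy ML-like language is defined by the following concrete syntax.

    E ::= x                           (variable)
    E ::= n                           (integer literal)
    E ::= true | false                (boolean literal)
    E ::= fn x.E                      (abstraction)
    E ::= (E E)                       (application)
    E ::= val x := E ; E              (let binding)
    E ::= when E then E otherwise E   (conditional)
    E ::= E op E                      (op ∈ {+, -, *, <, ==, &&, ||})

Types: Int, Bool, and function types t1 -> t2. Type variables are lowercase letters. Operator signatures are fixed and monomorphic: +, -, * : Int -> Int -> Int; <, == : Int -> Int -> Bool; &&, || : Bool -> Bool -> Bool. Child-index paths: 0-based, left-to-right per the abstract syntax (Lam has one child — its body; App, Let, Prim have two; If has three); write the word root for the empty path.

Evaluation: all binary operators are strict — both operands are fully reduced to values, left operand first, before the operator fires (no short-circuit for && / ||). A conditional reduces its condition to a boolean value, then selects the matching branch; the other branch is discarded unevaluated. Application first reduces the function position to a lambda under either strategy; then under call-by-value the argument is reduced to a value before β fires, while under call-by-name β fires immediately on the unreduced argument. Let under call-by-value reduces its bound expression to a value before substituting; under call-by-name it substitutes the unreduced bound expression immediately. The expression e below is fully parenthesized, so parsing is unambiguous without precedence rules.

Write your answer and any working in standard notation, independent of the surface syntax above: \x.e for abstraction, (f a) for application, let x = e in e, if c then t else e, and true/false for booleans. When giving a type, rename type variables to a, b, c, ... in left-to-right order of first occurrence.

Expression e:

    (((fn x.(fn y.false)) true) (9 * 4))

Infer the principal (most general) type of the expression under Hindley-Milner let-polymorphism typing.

Answer: Bool

Derivation:
\y._ : b -> Bool
\x._ : a -> b -> Bool
  unify a -> b -> Bool ~ Bool -> c
  unify a ~ Bool
  unify b -> Bool ~ c
_ _ : b -> Bool
  unify Int ~ Int
  unify Int ~ Int
  unify b -> Bool ~ Int -> d
  unify b ~ Int
  unify Bool ~ d
_ _ : Bool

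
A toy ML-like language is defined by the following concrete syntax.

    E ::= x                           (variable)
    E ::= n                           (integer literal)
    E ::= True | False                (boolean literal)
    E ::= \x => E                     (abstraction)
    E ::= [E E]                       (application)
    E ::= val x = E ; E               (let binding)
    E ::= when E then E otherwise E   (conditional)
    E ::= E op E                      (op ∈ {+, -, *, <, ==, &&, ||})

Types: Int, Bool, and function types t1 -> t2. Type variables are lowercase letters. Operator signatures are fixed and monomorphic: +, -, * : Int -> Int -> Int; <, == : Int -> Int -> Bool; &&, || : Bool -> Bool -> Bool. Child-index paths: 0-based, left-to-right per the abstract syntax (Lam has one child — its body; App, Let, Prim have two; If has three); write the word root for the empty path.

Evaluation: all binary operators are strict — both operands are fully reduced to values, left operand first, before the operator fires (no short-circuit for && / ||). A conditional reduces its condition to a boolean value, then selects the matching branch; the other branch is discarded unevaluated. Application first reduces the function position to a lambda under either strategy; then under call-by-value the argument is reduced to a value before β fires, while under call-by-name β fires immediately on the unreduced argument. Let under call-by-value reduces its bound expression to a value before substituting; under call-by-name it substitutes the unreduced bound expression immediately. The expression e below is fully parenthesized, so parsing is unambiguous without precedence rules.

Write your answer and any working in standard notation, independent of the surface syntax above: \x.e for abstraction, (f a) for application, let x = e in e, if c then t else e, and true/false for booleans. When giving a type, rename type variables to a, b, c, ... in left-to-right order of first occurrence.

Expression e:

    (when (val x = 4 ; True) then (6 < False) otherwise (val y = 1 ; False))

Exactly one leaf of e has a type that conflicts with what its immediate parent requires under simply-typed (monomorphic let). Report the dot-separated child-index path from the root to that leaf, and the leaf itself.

Trace:
let x : Int
  unify Bool ~ Bool
  unify Int ~ Int
  unify Bool ~ Int
  FAIL: mismatch Bool ~ Int

Answer: 1.1 : false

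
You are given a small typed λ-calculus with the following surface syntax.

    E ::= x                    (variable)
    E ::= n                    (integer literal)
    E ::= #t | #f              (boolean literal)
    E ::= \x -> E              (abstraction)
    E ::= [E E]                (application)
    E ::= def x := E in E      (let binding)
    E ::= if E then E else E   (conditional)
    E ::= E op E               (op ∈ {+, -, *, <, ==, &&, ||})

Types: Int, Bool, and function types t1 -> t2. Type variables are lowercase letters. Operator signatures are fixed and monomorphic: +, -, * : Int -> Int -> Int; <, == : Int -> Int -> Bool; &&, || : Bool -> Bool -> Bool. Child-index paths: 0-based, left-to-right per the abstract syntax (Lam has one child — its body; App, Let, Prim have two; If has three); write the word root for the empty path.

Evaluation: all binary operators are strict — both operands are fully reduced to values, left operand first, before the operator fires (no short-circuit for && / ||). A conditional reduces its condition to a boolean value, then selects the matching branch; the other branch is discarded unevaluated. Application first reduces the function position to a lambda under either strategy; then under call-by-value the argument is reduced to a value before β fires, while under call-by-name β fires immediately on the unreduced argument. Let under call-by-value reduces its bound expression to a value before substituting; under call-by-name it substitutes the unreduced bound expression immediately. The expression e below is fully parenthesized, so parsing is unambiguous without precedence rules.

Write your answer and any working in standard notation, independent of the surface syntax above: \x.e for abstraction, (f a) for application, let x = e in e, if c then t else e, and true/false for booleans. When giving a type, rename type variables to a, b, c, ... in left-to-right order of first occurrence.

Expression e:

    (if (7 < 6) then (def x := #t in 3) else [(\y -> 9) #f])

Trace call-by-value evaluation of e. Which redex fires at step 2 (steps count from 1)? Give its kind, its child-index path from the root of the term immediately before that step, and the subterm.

Answer: if at root : (if false then (let x = true in 3) else ((\y.9) false))

Derivation:
step 0: (if (7 < 6) then (let x = true in 3) else ((\y.9) false))
step 1: [delta@0] (if false then (let x = true in 3) else ((\y.9) false))
step 2: [if@root] ((\y.9) false)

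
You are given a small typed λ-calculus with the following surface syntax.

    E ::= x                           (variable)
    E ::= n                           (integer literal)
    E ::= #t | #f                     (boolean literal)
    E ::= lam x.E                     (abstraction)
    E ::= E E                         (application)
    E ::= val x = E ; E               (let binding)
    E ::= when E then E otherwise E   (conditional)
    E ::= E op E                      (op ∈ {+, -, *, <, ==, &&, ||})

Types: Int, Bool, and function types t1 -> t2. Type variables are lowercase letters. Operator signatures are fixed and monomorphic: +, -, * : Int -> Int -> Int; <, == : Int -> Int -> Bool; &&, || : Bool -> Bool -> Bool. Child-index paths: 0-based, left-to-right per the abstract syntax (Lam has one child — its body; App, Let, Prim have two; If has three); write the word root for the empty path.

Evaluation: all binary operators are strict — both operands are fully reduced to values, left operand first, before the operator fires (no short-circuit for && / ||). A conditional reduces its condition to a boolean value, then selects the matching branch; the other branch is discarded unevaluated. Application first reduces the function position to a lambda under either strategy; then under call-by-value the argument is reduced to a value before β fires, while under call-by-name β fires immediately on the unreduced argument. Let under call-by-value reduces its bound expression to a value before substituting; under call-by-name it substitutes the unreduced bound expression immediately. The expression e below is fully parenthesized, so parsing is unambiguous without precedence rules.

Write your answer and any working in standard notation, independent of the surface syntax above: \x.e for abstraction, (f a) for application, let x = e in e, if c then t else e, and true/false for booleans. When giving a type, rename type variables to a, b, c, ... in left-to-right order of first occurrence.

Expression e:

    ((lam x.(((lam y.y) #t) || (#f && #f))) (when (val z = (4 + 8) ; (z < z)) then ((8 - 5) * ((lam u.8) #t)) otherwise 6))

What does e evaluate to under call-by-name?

Answer: true

Working:
step 0: ((\x.(((\y.y) true) || (false && false))) (if (let z = (4 + 8) in (z < z)) then ((8 - 5) * ((\u.8) true)) else 6))
step 1: [beta@root] (((\y.y) true) || (false && false))
step 2: [beta@0] (true || (false && false))
step 3: [delta@1] (true || false)
step 4: [delta@root] true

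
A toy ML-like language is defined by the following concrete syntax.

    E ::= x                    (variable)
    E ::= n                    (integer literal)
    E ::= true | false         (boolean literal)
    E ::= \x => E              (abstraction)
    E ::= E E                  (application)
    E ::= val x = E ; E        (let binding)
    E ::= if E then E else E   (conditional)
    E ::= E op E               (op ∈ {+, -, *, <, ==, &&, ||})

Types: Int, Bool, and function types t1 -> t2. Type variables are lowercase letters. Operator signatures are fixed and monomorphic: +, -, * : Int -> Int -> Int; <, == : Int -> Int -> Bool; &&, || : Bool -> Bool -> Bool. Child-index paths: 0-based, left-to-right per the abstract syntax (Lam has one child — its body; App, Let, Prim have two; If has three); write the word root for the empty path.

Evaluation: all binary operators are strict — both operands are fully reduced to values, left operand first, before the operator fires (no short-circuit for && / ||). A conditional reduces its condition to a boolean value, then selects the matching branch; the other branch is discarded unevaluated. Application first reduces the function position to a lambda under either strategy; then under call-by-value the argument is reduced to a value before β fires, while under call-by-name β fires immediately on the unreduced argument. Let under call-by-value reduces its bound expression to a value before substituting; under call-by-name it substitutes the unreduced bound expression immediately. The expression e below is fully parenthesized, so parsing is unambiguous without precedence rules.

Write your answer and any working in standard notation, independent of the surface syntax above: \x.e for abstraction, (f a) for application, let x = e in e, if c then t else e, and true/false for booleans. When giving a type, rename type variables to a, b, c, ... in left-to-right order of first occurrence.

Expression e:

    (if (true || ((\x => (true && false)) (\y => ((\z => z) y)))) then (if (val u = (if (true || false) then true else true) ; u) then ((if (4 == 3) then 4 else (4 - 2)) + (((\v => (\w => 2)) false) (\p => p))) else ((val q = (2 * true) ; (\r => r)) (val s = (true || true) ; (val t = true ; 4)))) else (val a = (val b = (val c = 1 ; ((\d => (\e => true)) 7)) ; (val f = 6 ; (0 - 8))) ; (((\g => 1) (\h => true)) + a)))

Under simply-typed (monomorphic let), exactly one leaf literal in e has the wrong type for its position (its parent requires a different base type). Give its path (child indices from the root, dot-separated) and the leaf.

Trace:
  unify Bool ~ Bool
  unify Bool ~ Bool
  unify Bool ~ Bool
\x._ : a -> Bool
z : c
\z._ : c -> c
y : b
  unify c -> c ~ b -> d
  unify c ~ b
  unify b ~ d
_ _ : d
\y._ : d -> d
  unify a -> Bool ~ (d -> d) -> e
  unify a ~ d -> d
  unify Bool ~ e
_ _ : Bool
  unify Bool ~ Bool
  unify Bool ~ Bool
  unify Bool ~ Bool
  unify Bool ~ Bool
  unify Bool ~ Bool
  unify Bool ~ Bool
let u : Bool
u : Bool
  unify Bool ~ Bool
  unify Int ~ Int
  unify Int ~ Int
  unify Bool ~ Bool
  unify Int ~ Int
  unify Int ~ Int
  unify Int ~ Int
  unify Int ~ Int
\w._ : g -> Int
\v._ : f -> g -> Int
  unify f -> g -> Int ~ Bool -> h
  unify f ~ Bool
  unify g -> Int ~ h
_ _ : g -> Int
p : i
\p._ : i -> i
  unify g -> Int ~ (i -> i) -> j
  unify g ~ i -> i
  unify Int ~ j
_ _ : Int
  unify Int ~ Int
  unify Int ~ Int
  unify Bool ~ Int
  FAIL: mismatch Bool ~ Int

Answer: 1.2.0.0.1 : true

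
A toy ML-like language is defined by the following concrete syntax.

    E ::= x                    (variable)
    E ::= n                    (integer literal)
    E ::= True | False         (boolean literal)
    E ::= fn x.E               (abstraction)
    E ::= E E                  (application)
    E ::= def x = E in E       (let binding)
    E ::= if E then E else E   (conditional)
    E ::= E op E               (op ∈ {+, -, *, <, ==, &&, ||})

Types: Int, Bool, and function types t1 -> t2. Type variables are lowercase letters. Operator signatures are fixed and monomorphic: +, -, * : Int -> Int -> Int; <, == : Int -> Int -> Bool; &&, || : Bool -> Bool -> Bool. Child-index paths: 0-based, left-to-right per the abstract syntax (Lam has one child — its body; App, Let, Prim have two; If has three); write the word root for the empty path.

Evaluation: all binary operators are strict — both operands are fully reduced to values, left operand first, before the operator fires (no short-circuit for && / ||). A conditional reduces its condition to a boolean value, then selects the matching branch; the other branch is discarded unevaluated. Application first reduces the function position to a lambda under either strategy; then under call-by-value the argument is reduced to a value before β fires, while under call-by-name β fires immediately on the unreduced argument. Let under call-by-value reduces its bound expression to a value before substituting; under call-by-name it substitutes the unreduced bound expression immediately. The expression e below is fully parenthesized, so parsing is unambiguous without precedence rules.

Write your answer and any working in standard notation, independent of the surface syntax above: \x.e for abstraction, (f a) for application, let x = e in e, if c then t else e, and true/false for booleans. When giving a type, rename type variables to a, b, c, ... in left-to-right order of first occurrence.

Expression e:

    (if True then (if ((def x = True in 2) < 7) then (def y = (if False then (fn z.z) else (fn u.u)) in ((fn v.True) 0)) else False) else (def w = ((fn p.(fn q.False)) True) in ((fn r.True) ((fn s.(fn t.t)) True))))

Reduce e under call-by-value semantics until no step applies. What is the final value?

Trace:
step 0: (if true then (if ((let x = true in 2) < 7) then (let y = (if false then (\z.z) else (\u.u)) in ((\v.true) 0)) else false) else (let w = ((\p.(\q.false)) true) in ((\r.true) ((\s.(\t.t)) true))))
step 1: [if@root] (if ((let x = true in 2) < 7) then (let y = (if false then (\z.z) else (\u.u)) in ((\v.true) 0)) else false)
step 2: [let@0.0] (if (2 < 7) then (let y = (if false then (\z.z) else (\u.u)) in ((\v.true) 0)) else false)
step 3: [delta@0] (if true then (let y = (if false then (\z.z) else (\u.u)) in ((\v.true) 0)) else false)
step 4: [if@root] (let y = (if false then (\z.z) else (\u.u)) in ((\v.true) 0))
step 5: [if@0] (let y = (\u.u) in ((\v.true) 0))
step 6: [let@root] ((\v.true) 0)
step 7: [beta@root] true

Answer: true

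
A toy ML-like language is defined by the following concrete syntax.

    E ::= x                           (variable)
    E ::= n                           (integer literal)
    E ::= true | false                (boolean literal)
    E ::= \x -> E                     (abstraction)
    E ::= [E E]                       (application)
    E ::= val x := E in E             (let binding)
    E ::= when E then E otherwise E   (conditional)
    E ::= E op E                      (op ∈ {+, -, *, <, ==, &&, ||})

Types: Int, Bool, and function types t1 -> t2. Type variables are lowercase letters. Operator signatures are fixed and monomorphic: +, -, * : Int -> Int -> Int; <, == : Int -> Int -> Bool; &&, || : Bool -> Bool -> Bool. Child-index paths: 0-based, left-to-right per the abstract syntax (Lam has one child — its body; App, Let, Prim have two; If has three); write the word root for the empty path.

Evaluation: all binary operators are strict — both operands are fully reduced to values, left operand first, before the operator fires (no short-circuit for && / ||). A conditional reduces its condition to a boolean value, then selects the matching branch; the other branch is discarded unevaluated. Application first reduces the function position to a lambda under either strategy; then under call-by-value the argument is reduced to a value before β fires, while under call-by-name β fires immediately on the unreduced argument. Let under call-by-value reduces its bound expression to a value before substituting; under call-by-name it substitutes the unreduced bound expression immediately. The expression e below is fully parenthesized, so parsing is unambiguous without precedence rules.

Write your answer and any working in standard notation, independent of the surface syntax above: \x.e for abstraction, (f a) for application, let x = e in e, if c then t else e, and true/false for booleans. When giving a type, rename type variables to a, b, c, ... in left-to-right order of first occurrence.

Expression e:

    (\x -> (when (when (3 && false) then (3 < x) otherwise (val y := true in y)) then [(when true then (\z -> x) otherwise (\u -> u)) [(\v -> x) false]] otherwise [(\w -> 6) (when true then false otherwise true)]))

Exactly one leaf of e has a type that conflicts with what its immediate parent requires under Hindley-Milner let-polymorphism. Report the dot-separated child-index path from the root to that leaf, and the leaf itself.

Working:
  unify Int ~ Bool
  FAIL: mismatch Int ~ Bool

Answer: 0.0.0.0 : 3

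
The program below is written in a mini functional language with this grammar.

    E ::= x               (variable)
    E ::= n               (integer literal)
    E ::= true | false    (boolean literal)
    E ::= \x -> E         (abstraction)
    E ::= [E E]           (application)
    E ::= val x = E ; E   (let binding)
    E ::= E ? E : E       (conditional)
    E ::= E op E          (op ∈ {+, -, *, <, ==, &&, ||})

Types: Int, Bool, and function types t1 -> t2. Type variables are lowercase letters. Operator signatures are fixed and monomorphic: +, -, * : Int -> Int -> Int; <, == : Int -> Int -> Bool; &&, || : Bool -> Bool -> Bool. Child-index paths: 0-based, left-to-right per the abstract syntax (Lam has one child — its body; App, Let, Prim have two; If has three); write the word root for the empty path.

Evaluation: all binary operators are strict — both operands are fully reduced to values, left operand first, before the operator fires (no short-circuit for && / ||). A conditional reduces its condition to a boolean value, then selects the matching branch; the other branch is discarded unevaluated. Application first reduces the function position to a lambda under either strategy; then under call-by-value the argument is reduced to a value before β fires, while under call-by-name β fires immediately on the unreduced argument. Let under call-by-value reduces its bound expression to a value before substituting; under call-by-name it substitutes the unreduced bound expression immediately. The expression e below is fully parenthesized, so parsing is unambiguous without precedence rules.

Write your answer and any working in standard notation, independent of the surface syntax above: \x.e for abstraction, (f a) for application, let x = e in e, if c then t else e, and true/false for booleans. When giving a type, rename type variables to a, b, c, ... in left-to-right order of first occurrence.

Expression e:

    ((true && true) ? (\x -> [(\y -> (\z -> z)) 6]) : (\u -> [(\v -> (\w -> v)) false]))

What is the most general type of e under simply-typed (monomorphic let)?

Answer: a -> Bool -> Bool

Trace:
  unify Bool ~ Bool
  unify Bool ~ Bool
  unify Bool ~ Bool
z : c
\z._ : c -> c
\y._ : b -> c -> c
  unify b -> c -> c ~ Int -> d
  unify b ~ Int
  unify c -> c ~ d
_ _ : c -> c
\x._ : a -> c -> c
v : f
\w._ : g -> f
\v._ : f -> g -> f
  unify f -> g -> f ~ Bool -> h
  unify f ~ Bool
  unify g -> Bool ~ h
_ _ : g -> Bool
\u._ : e -> g -> Bool
  unify a -> c -> c ~ e -> g -> Bool
  unify a ~ e
  unify c -> c ~ g -> Bool
  unify c ~ g
  unify g ~ Bool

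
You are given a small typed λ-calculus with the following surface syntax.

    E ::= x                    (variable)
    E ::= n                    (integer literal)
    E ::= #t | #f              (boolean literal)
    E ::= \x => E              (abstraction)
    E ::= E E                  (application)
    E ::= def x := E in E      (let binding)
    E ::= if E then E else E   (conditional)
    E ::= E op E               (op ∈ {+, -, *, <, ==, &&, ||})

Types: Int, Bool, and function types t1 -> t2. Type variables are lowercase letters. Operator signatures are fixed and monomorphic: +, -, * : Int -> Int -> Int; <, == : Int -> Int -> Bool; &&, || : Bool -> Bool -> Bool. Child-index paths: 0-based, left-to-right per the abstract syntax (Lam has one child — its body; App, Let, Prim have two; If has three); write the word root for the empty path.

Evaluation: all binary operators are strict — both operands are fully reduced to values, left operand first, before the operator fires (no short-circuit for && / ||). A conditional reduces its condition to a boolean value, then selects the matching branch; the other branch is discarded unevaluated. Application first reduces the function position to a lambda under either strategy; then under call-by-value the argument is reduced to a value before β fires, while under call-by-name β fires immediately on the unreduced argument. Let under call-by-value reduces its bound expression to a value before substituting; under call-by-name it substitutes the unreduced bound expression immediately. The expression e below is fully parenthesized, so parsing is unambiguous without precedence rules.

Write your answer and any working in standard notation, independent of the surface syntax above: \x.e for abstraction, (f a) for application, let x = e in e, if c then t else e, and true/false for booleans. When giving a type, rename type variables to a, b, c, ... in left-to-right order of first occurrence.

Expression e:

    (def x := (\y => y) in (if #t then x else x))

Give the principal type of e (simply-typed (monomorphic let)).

Derivation:
y : a
\y._ : a -> a
let x : a -> a
  unify Bool ~ Bool
x : a -> a
x : a -> a
  unify a -> a ~ a -> a
  unify a ~ a
  unify a ~ a

Answer: a -> a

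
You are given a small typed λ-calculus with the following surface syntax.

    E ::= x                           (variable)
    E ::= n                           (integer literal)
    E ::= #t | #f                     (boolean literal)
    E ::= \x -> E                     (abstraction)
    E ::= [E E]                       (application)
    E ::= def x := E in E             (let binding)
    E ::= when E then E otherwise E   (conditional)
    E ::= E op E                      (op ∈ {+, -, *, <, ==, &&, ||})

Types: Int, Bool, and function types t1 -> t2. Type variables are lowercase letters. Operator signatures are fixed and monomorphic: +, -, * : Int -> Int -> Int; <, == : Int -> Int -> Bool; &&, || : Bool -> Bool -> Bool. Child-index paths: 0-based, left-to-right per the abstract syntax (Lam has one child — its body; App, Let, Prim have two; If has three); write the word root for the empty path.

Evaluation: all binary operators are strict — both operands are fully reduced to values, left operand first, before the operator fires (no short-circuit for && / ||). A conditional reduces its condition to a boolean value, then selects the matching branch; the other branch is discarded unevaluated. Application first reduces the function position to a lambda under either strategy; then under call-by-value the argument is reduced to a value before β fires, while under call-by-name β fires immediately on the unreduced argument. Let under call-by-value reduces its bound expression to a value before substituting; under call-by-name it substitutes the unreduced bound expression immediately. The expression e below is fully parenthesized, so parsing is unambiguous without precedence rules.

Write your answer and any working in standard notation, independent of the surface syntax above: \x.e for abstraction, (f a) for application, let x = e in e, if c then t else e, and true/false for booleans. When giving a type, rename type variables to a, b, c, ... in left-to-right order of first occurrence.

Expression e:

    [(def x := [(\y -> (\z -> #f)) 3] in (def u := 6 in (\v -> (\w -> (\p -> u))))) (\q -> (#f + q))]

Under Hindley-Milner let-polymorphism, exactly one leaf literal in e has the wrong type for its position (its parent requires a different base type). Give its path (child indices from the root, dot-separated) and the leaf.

Answer: 1.0.0 : false

Derivation:
\z._ : b -> Bool
\y._ : a -> b -> Bool
  unify a -> b -> Bool ~ Int -> c
  unify a ~ Int
  unify b -> Bool ~ c
_ _ : b -> Bool
let x : forall. b -> Bool
let u : Int
u : Int
\p._ : f -> Int
\w._ : e -> f -> Int
\v._ : d -> e -> f -> Int
  unify Bool ~ Int
  FAIL: mismatch Bool ~ Int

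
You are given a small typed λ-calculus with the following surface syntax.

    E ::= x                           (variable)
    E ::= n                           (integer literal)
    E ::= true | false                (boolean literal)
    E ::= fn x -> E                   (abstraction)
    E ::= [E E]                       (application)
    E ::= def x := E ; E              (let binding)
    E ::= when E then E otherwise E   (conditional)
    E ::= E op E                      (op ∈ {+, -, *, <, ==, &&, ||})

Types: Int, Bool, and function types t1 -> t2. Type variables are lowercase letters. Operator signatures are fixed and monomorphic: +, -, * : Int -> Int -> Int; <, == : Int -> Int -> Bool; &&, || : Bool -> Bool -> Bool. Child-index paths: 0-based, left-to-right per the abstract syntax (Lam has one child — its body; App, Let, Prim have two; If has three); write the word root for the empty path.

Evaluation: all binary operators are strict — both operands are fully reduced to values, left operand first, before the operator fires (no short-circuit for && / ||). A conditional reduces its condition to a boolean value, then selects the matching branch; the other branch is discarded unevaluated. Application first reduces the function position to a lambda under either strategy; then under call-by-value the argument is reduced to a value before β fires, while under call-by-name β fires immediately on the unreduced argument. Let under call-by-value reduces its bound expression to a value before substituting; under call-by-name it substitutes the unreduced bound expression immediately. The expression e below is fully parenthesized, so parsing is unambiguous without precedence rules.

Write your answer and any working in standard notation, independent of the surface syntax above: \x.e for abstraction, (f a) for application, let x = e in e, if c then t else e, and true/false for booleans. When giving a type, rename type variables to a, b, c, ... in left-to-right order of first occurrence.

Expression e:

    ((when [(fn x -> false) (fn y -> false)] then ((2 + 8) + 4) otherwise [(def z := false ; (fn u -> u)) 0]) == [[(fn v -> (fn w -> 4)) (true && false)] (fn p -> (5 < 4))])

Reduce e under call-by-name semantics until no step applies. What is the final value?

Derivation:
step 0: ((if ((\x.false) (\y.false)) then ((2 + 8) + 4) else ((let z = false in (\u.u)) 0)) == (((\v.(\w.4)) (true && false)) (\p.(5 < 4))))
step 1: [beta@0.0] ((if false then ((2 + 8) + 4) else ((let z = false in (\u.u)) 0)) == (((\v.(\w.4)) (true && false)) (\p.(5 < 4))))
step 2: [if@0] (((let z = false in (\u.u)) 0) == (((\v.(\w.4)) (true && false)) (\p.(5 < 4))))
step 3: [let@0.0] (((\u.u) 0) == (((\v.(\w.4)) (true && false)) (\p.(5 < 4))))
step 4: [beta@0] (0 == (((\v.(\w.4)) (true && false)) (\p.(5 < 4))))
step 5: [beta@1.0] (0 == ((\w.4) (\p.(5 < 4))))
step 6: [beta@1] (0 == 4)
step 7: [delta@root] false

Answer: false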